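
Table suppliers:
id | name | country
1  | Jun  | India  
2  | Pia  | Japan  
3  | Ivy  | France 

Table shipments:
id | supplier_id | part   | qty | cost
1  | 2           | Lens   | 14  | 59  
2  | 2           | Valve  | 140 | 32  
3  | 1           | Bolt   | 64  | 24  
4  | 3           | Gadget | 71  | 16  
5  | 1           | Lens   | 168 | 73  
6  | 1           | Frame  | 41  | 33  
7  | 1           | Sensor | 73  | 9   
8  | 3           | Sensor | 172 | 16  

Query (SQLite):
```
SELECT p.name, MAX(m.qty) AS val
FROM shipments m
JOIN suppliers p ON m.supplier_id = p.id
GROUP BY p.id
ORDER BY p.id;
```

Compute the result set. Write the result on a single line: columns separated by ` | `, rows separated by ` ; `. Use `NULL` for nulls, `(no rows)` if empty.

Join each shipments row to its suppliers via supplier_id.
Group joined rows by suppliers.id; compute MAX(m.qty) per group.
  1: ids {3, 5, 6, 7} → MAX(m.qty)=168
  2: ids {1, 2} → MAX(m.qty)=140
  3: ids {4, 8} → MAX(m.qty)=172

Jun | 168 ; Pia | 140 ; Ivy | 172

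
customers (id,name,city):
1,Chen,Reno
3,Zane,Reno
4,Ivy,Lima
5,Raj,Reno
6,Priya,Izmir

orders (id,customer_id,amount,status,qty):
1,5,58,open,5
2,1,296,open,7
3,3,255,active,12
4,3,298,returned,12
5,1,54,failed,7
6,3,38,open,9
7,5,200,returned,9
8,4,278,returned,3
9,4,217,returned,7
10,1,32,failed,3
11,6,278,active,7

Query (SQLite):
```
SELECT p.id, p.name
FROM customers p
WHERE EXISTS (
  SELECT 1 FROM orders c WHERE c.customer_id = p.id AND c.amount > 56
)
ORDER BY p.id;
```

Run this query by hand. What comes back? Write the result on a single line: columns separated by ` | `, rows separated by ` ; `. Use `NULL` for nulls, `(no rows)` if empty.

1 | Chen ; 3 | Zane ; 4 | Ivy ; 5 | Raj ; 6 | Priya

For each customers row, check whether any orders with matching customer_id has amount > 56.
Keep rows where that is true.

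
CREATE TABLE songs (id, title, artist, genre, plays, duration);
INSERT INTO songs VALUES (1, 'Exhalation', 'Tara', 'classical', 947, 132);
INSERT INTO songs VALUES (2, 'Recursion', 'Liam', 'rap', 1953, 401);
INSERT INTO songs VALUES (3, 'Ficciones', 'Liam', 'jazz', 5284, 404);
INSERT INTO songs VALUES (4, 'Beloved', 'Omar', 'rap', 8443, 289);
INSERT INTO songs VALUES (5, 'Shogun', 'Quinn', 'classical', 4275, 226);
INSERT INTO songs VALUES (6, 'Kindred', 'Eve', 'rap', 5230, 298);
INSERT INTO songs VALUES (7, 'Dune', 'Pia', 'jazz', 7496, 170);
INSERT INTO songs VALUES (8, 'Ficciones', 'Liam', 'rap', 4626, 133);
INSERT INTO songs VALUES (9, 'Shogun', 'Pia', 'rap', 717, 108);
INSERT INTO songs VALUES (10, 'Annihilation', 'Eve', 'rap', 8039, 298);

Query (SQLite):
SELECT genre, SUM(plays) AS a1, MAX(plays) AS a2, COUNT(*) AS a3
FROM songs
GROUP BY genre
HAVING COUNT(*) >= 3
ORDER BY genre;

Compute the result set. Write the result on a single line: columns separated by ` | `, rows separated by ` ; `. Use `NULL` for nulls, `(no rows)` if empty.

rap | 29008 | 8443 | 6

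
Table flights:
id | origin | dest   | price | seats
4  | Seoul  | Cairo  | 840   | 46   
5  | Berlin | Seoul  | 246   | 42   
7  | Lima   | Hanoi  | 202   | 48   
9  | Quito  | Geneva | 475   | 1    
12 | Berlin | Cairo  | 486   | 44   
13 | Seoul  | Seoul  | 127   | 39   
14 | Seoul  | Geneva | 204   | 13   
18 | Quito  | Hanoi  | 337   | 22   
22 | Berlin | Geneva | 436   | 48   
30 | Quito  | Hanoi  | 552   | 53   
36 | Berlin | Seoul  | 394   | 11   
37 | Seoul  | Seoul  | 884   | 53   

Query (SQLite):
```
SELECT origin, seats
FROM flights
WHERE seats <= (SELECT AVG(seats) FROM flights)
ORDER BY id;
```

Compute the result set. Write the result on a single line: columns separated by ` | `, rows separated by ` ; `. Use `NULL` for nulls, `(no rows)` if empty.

Quito | 1 ; Seoul | 13 ; Quito | 22 ; Berlin | 11

Scalar subquery: AVG(seats) over all flights rows = 35.0.
Keep rows where seats <= that value.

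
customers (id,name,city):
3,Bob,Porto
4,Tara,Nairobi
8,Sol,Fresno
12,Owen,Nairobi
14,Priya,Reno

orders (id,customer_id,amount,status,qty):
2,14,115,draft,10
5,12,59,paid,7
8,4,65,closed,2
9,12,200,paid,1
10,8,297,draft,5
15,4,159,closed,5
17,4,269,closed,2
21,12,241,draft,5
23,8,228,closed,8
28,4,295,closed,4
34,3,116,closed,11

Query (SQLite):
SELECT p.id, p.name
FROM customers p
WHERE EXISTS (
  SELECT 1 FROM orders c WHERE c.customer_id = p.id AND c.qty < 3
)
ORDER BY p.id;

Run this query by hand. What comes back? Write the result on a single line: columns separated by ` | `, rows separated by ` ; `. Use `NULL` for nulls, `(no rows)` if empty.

For each customers row, check whether any orders with matching customer_id has qty < 3.
Keep rows where that is true.

4 | Tara ; 12 | Owen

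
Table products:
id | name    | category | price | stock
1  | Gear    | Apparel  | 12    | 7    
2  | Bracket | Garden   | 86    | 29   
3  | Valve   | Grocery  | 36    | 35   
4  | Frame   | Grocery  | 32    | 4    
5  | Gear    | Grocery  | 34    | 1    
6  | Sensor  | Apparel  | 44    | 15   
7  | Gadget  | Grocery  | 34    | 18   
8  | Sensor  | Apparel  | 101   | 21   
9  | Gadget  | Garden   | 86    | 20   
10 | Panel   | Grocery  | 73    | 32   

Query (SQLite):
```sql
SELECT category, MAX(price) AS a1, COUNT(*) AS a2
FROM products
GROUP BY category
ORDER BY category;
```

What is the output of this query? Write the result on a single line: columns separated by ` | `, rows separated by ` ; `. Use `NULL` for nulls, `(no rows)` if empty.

Apparel | 101 | 3 ; Garden | 86 | 2 ; Grocery | 73 | 5

Group products by category.
Per group compute: MAX(price), COUNT(*).
  Apparel: ids {1, 6, 8} → MAX(price)=101, COUNT(*)=3
  Garden: ids {2, 9} → MAX(price)=86, COUNT(*)=2
  Grocery: ids {3, 4, 5, 7, 10} → MAX(price)=73, COUNT(*)=5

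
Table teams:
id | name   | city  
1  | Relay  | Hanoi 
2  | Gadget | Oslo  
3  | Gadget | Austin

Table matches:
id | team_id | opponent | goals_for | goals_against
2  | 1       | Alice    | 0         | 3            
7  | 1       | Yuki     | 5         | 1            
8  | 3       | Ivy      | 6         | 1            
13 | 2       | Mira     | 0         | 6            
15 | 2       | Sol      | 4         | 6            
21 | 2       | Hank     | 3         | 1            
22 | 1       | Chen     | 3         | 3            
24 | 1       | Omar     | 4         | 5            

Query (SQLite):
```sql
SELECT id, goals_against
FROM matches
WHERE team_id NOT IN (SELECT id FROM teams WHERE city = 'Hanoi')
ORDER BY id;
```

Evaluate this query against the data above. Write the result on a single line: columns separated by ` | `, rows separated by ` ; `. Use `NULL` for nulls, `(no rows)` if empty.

Inner query: teams.id where city = 'Hanoi'.
Outer: keep matches rows whose team_id is not in that set.
Inner query → {1}

8 | 1 ; 13 | 6 ; 15 | 6 ; 21 | 1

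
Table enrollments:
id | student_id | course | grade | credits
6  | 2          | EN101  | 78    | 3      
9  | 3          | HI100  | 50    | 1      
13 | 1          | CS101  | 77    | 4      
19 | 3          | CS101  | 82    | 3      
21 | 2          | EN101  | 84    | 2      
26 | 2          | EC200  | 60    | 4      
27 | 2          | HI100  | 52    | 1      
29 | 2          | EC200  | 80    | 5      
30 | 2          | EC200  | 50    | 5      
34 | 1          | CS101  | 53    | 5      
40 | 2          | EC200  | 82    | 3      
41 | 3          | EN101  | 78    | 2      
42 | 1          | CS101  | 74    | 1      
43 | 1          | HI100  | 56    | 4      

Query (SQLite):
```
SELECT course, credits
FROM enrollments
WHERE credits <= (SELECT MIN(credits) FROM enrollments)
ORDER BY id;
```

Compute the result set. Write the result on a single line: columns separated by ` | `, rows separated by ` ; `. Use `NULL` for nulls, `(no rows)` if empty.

HI100 | 1 ; HI100 | 1 ; CS101 | 1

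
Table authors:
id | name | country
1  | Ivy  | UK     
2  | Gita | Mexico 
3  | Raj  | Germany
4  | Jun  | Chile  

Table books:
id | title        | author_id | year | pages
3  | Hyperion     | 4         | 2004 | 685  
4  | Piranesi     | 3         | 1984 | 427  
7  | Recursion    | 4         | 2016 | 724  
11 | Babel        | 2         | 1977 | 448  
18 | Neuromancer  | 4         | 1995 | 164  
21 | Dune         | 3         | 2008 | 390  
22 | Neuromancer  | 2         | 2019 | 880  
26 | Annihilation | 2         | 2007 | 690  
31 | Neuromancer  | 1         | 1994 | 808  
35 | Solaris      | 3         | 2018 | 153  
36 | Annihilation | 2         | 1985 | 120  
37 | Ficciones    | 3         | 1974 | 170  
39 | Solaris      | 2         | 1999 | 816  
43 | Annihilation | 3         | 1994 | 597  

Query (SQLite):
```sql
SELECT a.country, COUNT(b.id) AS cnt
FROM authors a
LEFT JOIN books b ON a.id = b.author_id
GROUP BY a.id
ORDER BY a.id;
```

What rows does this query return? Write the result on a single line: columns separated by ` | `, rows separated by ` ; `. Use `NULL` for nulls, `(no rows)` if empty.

UK | 1 ; Mexico | 5 ; Germany | 5 ; Chile | 3

LEFT JOIN keeps every authors row; unmatched ones get NULL for books columns.
Group by authors.id and compute COUNT(b.id). COUNT(col) of an all-NULL group is 0.
  1: ids {31} → COUNT(b.id)=1
  2: ids {11, 22, 26, 36, 39} → COUNT(b.id)=5
  3: ids {4, 21, 35, 37, 43} → COUNT(b.id)=5
  4: ids {3, 7, 18} → COUNT(b.id)=3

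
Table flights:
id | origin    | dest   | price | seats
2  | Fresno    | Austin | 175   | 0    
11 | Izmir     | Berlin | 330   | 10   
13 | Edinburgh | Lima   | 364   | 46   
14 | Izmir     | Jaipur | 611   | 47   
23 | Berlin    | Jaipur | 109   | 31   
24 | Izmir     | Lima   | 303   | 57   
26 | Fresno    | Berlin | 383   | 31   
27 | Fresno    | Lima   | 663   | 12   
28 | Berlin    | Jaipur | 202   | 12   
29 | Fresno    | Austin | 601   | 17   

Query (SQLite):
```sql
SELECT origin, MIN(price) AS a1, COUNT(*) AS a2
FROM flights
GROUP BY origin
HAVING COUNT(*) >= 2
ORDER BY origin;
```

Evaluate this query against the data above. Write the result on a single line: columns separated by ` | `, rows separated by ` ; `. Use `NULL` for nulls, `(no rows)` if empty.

Berlin | 109 | 2 ; Fresno | 175 | 4 ; Izmir | 303 | 3

Group flights by origin.
Per group compute: MIN(price), COUNT(*).
HAVING: drop groups with fewer than 2 rows.
  Berlin: ids {23, 28} → MIN(price)=109, COUNT(*)=2
  Edinburgh: ids {13} → MIN(price)=364, COUNT(*)=1
  Fresno: ids {2, 26, 27, 29} → MIN(price)=175, COUNT(*)=4
  Izmir: ids {11, 14, 24} → MIN(price)=303, COUNT(*)=3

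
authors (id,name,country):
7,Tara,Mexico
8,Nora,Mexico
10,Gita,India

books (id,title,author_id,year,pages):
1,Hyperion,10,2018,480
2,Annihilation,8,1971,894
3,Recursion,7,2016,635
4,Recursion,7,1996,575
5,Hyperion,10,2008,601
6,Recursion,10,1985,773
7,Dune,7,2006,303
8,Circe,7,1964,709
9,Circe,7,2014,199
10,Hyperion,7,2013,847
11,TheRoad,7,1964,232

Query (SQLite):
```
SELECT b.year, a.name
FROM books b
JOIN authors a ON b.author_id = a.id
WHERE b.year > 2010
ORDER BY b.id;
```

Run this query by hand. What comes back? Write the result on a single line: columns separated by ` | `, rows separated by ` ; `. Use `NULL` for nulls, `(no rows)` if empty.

2018 | Gita ; 2016 | Tara ; 2014 | Tara ; 2013 | Tara

Each books row matches the authors row where author_id = authors.id.
Then keep rows with b.year > 2010.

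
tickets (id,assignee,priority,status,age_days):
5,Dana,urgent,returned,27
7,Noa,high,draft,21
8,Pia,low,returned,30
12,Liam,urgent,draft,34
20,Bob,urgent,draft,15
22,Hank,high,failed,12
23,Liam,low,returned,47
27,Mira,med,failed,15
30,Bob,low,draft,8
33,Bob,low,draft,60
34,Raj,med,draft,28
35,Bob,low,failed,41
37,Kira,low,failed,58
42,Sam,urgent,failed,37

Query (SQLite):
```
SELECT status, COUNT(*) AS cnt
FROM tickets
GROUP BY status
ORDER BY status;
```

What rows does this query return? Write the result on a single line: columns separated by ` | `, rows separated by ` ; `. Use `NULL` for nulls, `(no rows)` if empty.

draft | 6 ; failed | 5 ; returned | 3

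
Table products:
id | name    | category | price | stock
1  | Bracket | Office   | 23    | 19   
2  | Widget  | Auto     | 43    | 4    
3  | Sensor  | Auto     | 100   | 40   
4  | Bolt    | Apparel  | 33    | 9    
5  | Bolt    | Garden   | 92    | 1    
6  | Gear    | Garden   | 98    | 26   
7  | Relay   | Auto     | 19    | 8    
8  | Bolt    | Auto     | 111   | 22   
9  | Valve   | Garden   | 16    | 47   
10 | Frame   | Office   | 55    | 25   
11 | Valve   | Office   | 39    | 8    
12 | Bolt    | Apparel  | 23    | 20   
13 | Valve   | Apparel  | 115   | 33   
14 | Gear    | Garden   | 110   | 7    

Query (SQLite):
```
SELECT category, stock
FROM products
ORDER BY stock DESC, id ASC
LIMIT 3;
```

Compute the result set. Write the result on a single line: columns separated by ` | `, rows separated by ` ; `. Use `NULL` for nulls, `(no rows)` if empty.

Sort by stock desc, tiebreak id asc: (47, id=9), (40, id=3), (33, id=13), (26, id=6), (25, id=10), (22, id=8) …. Take first 3.

Garden | 47 ; Auto | 40 ; Apparel | 33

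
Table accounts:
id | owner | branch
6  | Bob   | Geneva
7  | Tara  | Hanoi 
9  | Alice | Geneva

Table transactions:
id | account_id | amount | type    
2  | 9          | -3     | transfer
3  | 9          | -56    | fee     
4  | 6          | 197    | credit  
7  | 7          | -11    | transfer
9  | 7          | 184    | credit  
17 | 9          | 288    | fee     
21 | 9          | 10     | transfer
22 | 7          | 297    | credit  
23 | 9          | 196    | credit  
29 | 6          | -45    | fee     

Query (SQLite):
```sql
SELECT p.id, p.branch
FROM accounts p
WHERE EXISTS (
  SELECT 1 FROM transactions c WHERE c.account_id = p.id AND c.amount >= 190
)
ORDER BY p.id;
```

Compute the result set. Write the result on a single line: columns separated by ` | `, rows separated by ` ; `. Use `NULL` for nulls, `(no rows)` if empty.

For each accounts row, check whether any transactions with matching account_id has amount >= 190.
Keep rows where that is true.

6 | Geneva ; 7 | Hanoi ; 9 | Geneva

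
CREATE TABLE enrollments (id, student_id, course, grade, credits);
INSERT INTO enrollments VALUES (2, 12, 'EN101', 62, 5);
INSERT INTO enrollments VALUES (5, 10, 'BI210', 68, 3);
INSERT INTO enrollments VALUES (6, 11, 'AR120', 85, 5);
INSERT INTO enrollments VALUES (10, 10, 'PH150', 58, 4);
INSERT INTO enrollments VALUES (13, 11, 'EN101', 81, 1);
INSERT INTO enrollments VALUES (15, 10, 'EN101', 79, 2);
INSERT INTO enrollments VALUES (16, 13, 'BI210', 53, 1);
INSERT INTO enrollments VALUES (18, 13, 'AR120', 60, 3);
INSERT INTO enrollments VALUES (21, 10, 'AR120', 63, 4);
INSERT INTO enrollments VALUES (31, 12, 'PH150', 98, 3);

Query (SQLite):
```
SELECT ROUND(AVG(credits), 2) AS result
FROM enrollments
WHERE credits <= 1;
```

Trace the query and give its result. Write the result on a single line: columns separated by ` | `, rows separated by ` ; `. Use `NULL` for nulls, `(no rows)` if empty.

Rows where credits <= 1 → credits values: [1, 1].
AVG = 2 / 2 (rounded to 2 dp).

1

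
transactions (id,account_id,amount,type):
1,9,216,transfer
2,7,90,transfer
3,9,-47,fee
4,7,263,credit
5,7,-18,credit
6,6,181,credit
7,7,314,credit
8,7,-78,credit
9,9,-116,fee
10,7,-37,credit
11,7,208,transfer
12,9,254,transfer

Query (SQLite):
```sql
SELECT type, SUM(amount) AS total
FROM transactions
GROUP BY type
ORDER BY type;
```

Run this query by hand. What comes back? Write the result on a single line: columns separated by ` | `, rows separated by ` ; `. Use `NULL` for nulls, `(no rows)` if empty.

credit | 625 ; fee | -163 ; transfer | 768

Partition transactions by type; compute SUM(amount) within each group.
  credit: ids {4, 5, 6, 7, 8, 10} → SUM(amount)=625
  fee: ids {3, 9} → SUM(amount)=-163
  transfer: ids {1, 2, 11, 12} → SUM(amount)=768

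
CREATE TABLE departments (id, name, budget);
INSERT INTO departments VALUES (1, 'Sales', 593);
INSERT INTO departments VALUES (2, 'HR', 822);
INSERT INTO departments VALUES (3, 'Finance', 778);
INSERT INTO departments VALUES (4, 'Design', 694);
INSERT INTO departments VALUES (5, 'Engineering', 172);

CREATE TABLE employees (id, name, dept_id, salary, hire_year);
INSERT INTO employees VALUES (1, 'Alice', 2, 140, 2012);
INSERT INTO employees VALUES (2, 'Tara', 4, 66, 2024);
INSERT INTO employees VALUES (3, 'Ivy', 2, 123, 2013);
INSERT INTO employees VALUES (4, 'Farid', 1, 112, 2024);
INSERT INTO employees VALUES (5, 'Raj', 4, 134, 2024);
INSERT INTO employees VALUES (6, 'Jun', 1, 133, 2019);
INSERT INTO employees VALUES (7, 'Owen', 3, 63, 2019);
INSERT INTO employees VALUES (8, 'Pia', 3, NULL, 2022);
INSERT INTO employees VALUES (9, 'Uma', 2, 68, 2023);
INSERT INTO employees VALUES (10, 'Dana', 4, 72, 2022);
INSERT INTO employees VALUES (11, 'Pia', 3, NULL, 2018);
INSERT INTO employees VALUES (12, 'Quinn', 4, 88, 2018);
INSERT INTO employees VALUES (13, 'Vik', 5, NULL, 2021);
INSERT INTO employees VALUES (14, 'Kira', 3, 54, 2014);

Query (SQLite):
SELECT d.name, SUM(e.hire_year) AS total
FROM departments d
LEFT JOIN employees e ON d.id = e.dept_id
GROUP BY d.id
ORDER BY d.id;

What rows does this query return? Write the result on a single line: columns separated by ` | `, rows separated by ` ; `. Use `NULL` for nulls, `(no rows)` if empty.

Sales | 4043 ; HR | 6048 ; Finance | 8073 ; Design | 8088 ; Engineering | 2021

LEFT JOIN keeps every departments row; unmatched ones get NULL for employees columns.
Group by departments.id and compute SUM(e.hire_year). SUM over an all-NULL group is NULL.
  1: ids {4, 6} → SUM(e.hire_year)=4043
  2: ids {1, 3, 9} → SUM(e.hire_year)=6048
  3: ids {7, 8, 11, 14} → SUM(e.hire_year)=8073
  4: ids {2, 5, 10, 12} → SUM(e.hire_year)=8088
  5: ids {13} → SUM(e.hire_year)=2021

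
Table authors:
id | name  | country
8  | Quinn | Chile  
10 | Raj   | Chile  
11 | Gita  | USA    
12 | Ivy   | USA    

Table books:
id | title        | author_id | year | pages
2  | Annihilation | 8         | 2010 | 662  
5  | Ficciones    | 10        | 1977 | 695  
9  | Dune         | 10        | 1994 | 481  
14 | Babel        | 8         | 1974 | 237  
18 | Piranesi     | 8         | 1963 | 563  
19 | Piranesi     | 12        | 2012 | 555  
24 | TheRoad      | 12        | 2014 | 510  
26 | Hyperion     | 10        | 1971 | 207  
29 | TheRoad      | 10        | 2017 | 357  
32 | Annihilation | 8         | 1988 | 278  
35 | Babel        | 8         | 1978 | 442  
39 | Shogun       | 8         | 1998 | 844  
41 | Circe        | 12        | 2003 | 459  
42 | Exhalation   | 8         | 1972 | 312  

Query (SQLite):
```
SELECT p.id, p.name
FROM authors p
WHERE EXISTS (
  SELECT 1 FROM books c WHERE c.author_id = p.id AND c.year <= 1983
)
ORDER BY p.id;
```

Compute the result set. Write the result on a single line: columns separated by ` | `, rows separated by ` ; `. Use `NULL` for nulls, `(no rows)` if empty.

8 | Quinn ; 10 | Raj

For each authors row, check whether any books with matching author_id has year <= 1983.
Keep rows where that is true.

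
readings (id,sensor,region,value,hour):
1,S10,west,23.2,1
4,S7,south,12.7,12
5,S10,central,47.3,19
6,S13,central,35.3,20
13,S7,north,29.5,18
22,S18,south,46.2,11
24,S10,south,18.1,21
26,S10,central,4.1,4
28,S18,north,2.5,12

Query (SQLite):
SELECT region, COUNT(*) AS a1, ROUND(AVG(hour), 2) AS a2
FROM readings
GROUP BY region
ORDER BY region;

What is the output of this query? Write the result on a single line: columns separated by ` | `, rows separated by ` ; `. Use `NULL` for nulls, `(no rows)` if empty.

central | 3 | 14.33 ; north | 2 | 15 ; south | 3 | 14.67 ; west | 1 | 1

Group readings by region.
Per group compute: COUNT(*), ROUND(AVG(hour), 2).
  central: ids {5, 6, 26} → COUNT(*)=3, ROUND(AVG(hour), 2)=14.33
  north: ids {13, 28} → COUNT(*)=2, ROUND(AVG(hour), 2)=15
  south: ids {4, 22, 24} → COUNT(*)=3, ROUND(AVG(hour), 2)=14.67
  west: ids {1} → COUNT(*)=1, ROUND(AVG(hour), 2)=1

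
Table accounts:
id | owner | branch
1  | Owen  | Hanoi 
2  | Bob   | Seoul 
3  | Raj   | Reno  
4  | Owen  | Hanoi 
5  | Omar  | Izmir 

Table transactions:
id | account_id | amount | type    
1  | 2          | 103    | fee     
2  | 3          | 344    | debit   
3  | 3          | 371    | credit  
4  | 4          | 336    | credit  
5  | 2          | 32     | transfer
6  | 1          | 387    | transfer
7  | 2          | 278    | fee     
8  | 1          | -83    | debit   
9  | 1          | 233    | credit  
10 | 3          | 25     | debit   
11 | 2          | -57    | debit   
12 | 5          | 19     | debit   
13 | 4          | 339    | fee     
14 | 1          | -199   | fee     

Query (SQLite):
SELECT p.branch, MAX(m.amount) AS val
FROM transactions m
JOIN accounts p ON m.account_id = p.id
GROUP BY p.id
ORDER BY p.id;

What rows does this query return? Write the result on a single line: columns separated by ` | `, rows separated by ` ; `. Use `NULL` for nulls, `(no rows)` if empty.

Join each transactions row to its accounts via account_id.
Group joined rows by accounts.id; compute MAX(m.amount) per group.
  1: ids {6, 8, 9, 14} → MAX(m.amount)=387
  2: ids {1, 5, 7, 11} → MAX(m.amount)=278
  3: ids {2, 3, 10} → MAX(m.amount)=371
  4: ids {4, 13} → MAX(m.amount)=339
  5: ids {12} → MAX(m.amount)=19

Hanoi | 387 ; Seoul | 278 ; Reno | 371 ; Hanoi | 339 ; Izmir | 19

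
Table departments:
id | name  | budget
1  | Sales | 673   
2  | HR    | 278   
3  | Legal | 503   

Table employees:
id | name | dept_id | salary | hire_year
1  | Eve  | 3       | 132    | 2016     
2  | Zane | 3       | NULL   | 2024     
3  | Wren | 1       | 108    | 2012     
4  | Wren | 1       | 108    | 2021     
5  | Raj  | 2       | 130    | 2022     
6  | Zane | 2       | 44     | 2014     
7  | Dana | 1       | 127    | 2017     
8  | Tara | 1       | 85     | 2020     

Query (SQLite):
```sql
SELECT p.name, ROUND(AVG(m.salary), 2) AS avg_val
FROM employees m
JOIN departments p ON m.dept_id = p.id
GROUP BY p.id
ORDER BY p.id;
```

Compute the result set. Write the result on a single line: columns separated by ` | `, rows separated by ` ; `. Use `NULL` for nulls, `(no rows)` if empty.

Join each employees row to its departments via dept_id.
Group joined rows by departments.id; compute ROUND(AVG(m.salary), 2) per group.
  1: ids {3, 4, 7, 8} → ROUND(AVG(m.salary), 2)=107
  2: ids {5, 6} → ROUND(AVG(m.salary), 2)=87
  3: ids {1, 2} → ROUND(AVG(m.salary), 2)=132

Sales | 107 ; HR | 87 ; Legal | 132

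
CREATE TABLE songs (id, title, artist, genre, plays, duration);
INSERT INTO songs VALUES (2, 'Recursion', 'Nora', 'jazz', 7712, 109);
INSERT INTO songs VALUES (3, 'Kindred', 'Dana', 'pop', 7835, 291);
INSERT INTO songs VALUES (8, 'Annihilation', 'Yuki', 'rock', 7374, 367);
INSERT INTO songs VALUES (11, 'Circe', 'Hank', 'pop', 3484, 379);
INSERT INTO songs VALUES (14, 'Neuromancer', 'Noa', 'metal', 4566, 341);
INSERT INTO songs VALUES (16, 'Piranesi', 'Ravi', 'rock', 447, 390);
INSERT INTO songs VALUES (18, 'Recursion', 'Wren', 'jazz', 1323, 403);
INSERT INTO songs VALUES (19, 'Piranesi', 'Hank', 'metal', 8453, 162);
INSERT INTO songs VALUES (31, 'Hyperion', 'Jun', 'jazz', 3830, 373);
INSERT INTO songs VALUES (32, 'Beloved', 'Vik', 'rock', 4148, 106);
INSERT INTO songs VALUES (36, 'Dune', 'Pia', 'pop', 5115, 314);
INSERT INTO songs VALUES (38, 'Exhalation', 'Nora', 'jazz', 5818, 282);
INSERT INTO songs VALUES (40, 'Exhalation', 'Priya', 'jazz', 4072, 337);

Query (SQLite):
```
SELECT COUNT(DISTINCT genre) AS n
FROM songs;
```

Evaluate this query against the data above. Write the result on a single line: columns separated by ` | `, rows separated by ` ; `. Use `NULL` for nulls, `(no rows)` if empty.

Count distinct non-NULL genre values.

4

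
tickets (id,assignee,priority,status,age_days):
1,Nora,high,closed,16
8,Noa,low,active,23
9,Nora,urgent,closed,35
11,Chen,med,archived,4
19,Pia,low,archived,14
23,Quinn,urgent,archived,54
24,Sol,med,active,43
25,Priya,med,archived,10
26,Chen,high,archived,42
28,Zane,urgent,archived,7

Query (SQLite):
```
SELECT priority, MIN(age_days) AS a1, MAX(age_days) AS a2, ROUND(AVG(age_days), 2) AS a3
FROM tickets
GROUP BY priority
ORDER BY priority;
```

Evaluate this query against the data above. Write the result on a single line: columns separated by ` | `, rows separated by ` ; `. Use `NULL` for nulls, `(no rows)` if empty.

high | 16 | 42 | 29 ; low | 14 | 23 | 18.5 ; med | 4 | 43 | 19 ; urgent | 7 | 54 | 32

Group tickets by priority.
Per group compute: MIN(age_days), MAX(age_days), ROUND(AVG(age_days), 2).
  high: ids {1, 26} → MIN(age_days)=16, MAX(age_days)=42, ROUND(AVG(age_days), 2)=29
  low: ids {8, 19} → MIN(age_days)=14, MAX(age_days)=23, ROUND(AVG(age_days), 2)=18.5
  med: ids {11, 24, 25} → MIN(age_days)=4, MAX(age_days)=43, ROUND(AVG(age_days), 2)=19
  urgent: ids {9, 23, 28} → MIN(age_days)=7, MAX(age_days)=54, ROUND(AVG(age_days), 2)=32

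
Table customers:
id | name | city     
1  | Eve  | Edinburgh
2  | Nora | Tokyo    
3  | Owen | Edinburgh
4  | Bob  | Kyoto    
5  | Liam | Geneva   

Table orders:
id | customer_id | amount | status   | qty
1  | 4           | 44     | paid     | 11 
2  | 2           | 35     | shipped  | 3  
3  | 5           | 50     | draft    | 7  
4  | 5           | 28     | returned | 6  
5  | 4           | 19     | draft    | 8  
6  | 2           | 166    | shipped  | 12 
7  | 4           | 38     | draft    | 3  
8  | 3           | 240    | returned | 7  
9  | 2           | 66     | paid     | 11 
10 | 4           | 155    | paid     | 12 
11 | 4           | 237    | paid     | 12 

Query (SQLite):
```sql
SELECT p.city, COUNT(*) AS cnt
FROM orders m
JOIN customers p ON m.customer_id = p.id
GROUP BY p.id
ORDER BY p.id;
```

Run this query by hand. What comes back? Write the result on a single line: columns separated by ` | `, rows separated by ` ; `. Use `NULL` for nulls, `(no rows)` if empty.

Tokyo | 3 ; Edinburgh | 1 ; Kyoto | 5 ; Geneva | 2

Join each orders row to its customers via customer_id.
Group joined rows by customers.id; compute COUNT(*) per group.
  2: ids {2, 6, 9} → COUNT(*)=3
  3: ids {8} → COUNT(*)=1
  4: ids {1, 5, 7, 10, 11} → COUNT(*)=5
  5: ids {3, 4} → COUNT(*)=2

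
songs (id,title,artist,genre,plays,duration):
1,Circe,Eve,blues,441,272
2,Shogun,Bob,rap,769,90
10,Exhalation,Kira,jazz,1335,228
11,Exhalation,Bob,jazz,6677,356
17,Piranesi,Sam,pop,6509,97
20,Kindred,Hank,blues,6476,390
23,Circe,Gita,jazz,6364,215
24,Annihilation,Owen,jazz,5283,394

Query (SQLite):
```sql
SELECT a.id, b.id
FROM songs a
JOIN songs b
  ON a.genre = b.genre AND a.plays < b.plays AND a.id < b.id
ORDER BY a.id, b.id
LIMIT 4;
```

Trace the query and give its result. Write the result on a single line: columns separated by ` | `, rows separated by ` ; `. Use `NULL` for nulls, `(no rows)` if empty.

1 | 20 ; 10 | 11 ; 10 | 23 ; 10 | 24

Pairs (a,b) with same genre, a.plays < b.plays, a.id < b.id.
genre groups: blues:{1,20} jazz:{10,11,23,24} pop:{17} rap:{2}
Ordered by (a.id, b.id); first 4.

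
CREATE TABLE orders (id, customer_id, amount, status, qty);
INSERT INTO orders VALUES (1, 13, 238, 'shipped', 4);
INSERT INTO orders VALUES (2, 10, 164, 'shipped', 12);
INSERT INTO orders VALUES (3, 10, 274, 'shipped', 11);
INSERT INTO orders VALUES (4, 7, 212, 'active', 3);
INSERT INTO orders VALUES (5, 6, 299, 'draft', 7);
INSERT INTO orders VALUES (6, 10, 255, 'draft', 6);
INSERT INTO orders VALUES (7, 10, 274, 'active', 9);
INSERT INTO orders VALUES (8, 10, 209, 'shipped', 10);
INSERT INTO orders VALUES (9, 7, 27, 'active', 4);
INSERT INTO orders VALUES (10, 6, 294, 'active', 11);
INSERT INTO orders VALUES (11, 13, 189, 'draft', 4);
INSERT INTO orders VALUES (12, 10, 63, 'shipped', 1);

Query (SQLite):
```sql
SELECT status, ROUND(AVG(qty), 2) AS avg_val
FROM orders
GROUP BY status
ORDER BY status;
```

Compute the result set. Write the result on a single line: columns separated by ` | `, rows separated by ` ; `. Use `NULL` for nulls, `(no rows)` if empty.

Partition orders by status; compute ROUND(AVG(qty), 2) within each group.
  active: ids {4, 7, 9, 10} → ROUND(AVG(qty), 2)=6.75
  draft: ids {5, 6, 11} → ROUND(AVG(qty), 2)=5.67
  shipped: ids {1, 2, 3, 8, 12} → ROUND(AVG(qty), 2)=7.6

active | 6.75 ; draft | 5.67 ; shipped | 7.6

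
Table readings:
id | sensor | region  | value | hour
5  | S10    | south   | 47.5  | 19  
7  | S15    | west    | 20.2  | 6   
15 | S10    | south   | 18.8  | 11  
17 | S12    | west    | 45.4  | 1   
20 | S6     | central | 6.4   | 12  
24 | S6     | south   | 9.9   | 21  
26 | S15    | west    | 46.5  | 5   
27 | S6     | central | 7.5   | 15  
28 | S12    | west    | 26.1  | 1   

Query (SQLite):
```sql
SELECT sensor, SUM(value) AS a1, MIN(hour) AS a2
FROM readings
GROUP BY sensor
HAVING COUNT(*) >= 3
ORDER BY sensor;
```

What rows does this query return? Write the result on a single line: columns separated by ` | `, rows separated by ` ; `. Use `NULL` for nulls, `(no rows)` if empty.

S6 | 23.8 | 12

Group readings by sensor.
Per group compute: SUM(value), MIN(hour).
HAVING: drop groups with fewer than 3 rows.
  S10: ids {5, 15} → SUM(value)=66.3, MIN(hour)=11
  S12: ids {17, 28} → SUM(value)=71.5, MIN(hour)=1
  S15: ids {7, 26} → SUM(value)=66.7, MIN(hour)=5
  S6: ids {20, 24, 27} → SUM(value)=23.8, MIN(hour)=12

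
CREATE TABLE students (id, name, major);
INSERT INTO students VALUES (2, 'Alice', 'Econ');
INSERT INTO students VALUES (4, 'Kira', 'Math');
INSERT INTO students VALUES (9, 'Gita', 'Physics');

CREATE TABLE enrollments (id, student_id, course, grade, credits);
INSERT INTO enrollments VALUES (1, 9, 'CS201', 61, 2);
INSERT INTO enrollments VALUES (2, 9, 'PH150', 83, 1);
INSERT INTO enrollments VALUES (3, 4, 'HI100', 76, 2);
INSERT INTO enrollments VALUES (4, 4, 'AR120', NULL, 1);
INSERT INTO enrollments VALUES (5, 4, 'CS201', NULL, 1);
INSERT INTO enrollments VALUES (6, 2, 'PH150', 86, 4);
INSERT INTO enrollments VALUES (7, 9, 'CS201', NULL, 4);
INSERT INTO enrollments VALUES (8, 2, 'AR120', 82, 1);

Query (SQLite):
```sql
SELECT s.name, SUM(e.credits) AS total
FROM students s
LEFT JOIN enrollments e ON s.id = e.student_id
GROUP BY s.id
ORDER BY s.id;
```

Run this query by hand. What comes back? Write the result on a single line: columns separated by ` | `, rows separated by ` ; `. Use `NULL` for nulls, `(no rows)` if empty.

Alice | 5 ; Kira | 4 ; Gita | 7

LEFT JOIN keeps every students row; unmatched ones get NULL for enrollments columns.
Group by students.id and compute SUM(e.credits). SUM over an all-NULL group is NULL.
  2: ids {6, 8} → SUM(e.credits)=5
  4: ids {3, 4, 5} → SUM(e.credits)=4
  9: ids {1, 2, 7} → SUM(e.credits)=7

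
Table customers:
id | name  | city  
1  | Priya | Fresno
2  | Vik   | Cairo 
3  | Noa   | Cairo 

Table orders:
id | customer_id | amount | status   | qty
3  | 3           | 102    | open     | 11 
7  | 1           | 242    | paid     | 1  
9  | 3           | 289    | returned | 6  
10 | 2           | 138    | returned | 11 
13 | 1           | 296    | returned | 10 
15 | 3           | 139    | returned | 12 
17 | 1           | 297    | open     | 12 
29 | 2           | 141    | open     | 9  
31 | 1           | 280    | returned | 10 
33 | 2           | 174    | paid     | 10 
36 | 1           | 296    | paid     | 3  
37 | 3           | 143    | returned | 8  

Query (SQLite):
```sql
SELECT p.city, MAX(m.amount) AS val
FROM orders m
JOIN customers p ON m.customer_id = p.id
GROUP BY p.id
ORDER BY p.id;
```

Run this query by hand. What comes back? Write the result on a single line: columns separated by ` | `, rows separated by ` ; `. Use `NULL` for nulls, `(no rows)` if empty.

Fresno | 297 ; Cairo | 174 ; Cairo | 289

Join each orders row to its customers via customer_id.
Group joined rows by customers.id; compute MAX(m.amount) per group.
  1: ids {7, 13, 17, 31, 36} → MAX(m.amount)=297
  2: ids {10, 29, 33} → MAX(m.amount)=174
  3: ids {3, 9, 15, 37} → MAX(m.amount)=289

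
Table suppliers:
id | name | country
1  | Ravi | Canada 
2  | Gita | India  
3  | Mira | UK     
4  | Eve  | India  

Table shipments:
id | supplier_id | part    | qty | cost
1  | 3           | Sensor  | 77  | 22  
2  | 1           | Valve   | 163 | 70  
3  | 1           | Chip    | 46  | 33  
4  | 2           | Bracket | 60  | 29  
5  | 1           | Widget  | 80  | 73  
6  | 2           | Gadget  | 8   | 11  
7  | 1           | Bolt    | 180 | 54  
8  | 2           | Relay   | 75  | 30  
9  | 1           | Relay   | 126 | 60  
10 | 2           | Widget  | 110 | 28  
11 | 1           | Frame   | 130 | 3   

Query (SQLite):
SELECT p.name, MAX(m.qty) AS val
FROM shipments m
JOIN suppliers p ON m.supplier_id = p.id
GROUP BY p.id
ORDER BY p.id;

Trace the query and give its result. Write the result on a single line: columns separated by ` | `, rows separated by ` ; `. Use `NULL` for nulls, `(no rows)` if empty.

Ravi | 180 ; Gita | 110 ; Mira | 77

Join each shipments row to its suppliers via supplier_id.
Group joined rows by suppliers.id; compute MAX(m.qty) per group.
  1: ids {2, 3, 5, 7, 9, 11} → MAX(m.qty)=180
  2: ids {4, 6, 8, 10} → MAX(m.qty)=110
  3: ids {1} → MAX(m.qty)=77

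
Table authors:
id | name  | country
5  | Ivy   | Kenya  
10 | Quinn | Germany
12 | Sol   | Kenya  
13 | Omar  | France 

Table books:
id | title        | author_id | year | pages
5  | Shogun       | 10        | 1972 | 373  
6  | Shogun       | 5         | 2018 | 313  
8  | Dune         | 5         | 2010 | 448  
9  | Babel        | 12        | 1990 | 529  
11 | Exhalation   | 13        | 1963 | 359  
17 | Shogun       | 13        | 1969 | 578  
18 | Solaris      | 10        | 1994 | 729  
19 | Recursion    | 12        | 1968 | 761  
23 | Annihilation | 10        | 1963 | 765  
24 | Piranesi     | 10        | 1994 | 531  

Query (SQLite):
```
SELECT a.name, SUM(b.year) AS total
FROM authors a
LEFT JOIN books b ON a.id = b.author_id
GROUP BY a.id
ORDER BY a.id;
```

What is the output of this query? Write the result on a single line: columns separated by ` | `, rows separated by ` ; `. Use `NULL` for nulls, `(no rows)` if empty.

Ivy | 4028 ; Quinn | 7923 ; Sol | 3958 ; Omar | 3932

LEFT JOIN keeps every authors row; unmatched ones get NULL for books columns.
Group by authors.id and compute SUM(b.year). SUM over an all-NULL group is NULL.
  5: ids {6, 8} → SUM(b.year)=4028
  10: ids {5, 18, 23, 24} → SUM(b.year)=7923
  12: ids {9, 19} → SUM(b.year)=3958
  13: ids {11, 17} → SUM(b.year)=3932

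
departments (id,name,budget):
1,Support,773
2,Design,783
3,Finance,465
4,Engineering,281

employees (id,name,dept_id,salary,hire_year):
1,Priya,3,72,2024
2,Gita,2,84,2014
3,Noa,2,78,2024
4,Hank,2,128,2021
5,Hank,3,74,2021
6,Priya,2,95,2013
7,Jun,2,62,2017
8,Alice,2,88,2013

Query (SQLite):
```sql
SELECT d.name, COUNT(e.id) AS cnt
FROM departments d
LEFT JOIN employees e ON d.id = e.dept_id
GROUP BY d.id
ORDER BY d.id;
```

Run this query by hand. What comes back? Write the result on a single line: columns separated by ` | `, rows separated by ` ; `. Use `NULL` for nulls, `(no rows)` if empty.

LEFT JOIN keeps every departments row; unmatched ones get NULL for employees columns.
Group by departments.id and compute COUNT(e.id). COUNT(col) of an all-NULL group is 0.
  1: ids {—} → COUNT(e.id)=0
  2: ids {2, 3, 4, 6, 7, 8} → COUNT(e.id)=6
  3: ids {1, 5} → COUNT(e.id)=2
  4: ids {—} → COUNT(e.id)=0

Support | 0 ; Design | 6 ; Finance | 2 ; Engineering | 0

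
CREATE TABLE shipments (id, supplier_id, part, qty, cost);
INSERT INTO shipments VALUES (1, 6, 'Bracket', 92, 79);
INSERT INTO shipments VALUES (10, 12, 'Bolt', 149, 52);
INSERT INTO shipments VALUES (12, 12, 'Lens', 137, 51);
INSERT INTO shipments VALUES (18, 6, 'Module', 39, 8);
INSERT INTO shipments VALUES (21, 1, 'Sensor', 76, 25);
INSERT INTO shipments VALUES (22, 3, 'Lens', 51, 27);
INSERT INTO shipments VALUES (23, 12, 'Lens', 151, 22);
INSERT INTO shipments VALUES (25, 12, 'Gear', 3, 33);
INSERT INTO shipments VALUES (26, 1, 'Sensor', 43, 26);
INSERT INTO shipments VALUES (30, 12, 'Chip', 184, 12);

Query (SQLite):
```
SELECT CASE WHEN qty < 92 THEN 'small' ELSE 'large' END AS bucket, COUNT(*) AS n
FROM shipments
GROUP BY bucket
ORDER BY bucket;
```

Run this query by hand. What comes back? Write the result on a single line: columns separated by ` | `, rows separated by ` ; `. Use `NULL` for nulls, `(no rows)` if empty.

Bucket rows by qty < 92 → 'small' else 'large'; count each bucket.

large | 5 ; small | 5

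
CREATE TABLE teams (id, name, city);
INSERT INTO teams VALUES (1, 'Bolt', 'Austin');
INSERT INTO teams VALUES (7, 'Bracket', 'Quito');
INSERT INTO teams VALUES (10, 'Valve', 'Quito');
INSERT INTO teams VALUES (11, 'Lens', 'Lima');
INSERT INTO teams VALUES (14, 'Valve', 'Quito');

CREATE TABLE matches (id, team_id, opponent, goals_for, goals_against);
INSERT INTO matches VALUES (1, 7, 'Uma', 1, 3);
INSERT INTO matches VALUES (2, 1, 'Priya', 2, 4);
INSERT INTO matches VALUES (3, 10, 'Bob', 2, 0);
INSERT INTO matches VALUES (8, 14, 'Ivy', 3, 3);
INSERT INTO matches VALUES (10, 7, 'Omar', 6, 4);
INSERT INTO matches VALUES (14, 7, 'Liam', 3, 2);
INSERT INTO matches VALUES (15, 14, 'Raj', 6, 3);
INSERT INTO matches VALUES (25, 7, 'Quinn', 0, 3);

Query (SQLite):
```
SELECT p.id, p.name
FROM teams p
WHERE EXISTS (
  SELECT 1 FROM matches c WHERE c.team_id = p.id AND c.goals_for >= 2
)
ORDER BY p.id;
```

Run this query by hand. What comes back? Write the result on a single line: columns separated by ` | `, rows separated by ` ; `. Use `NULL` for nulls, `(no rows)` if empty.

1 | Bolt ; 7 | Bracket ; 10 | Valve ; 14 | Valve

For each teams row, check whether any matches with matching team_id has goals_for >= 2.
Keep rows where that is true.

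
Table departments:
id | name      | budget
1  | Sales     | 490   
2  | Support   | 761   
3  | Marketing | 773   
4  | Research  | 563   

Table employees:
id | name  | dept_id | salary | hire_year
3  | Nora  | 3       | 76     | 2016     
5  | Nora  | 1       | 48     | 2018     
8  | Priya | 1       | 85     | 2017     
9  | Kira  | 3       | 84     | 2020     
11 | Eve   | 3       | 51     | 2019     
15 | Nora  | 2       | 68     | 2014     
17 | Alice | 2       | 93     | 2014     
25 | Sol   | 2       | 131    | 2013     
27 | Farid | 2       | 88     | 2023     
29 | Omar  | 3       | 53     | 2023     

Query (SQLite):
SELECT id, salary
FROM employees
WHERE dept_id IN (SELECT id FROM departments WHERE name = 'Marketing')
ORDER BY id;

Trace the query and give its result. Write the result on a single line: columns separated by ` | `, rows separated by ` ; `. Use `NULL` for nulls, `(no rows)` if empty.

Inner query: departments.id where name = 'Marketing'.
Outer: keep employees rows whose dept_id is in that set.
Inner query → {3}

3 | 76 ; 9 | 84 ; 11 | 51 ; 29 | 53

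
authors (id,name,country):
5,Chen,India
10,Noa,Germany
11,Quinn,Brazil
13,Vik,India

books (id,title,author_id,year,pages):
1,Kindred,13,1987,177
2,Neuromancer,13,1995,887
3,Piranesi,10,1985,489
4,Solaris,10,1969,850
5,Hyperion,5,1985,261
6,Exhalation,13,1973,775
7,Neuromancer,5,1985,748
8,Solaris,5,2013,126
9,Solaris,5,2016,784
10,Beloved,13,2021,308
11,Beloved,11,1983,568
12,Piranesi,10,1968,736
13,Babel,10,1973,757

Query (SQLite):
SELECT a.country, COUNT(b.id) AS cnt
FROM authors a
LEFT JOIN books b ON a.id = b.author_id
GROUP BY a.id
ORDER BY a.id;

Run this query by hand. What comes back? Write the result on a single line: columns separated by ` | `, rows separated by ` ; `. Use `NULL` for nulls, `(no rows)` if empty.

India | 4 ; Germany | 4 ; Brazil | 1 ; India | 4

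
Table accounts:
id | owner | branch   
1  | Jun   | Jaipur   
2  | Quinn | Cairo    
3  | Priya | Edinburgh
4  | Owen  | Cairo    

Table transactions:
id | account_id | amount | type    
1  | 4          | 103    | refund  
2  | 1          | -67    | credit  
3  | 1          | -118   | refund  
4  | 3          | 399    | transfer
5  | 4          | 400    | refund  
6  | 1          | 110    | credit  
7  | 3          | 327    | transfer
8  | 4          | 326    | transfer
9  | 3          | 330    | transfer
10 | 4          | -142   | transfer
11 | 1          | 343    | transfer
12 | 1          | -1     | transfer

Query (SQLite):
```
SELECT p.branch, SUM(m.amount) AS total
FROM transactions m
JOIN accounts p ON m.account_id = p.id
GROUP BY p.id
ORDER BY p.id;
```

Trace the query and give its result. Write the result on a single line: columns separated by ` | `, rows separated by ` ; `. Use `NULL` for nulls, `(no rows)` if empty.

Jaipur | 267 ; Edinburgh | 1056 ; Cairo | 687

Join each transactions row to its accounts via account_id.
Group joined rows by accounts.id; compute SUM(m.amount) per group.
  1: ids {2, 3, 6, 11, 12} → SUM(m.amount)=267
  3: ids {4, 7, 9} → SUM(m.amount)=1056
  4: ids {1, 5, 8, 10} → SUM(m.amount)=687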